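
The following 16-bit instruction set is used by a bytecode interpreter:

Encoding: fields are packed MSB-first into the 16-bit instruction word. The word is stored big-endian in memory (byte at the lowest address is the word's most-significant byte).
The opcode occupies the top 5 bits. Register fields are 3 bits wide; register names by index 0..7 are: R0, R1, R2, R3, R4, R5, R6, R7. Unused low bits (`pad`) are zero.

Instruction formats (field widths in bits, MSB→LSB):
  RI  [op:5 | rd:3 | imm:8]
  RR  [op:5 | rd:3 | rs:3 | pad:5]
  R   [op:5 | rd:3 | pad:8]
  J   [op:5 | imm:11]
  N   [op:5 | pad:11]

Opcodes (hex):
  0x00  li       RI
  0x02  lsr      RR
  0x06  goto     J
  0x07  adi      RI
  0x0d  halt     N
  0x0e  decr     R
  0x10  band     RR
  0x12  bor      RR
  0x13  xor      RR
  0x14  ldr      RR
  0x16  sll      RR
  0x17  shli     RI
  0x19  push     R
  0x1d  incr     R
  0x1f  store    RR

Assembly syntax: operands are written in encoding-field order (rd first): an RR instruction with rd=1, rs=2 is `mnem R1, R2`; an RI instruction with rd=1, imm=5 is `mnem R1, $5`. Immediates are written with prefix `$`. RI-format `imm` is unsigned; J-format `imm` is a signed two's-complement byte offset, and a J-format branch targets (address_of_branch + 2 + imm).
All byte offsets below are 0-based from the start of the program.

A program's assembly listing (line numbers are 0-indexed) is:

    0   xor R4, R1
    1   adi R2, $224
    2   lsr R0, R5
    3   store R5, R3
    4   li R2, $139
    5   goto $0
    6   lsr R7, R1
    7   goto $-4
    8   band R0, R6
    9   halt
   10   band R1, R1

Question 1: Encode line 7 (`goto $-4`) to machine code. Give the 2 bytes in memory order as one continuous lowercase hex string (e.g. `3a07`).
37fc

L7: goto op=0x6:5|imm=-4:11 ⇒ 0x37fc ⇒ big 37 fc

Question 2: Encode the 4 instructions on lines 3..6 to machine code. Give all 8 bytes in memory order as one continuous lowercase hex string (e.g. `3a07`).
fd60028b30001720

line 3 (store): pack op=0x1f:5|rd=5:3|rs=3:3|pad=0:5 = 0xfd60; big→ fd 60
line 4 (li): pack op=0x0:5|rd=2:3|imm=139:8 = 0x028b; big→ 02 8b
line 5 (goto): pack op=0x6:5|imm=0:11 = 0x3000; big→ 30 00
line 6 (lsr): pack op=0x2:5|rd=7:3|rs=1:3|pad=0:5 = 0x1720; big→ 17 20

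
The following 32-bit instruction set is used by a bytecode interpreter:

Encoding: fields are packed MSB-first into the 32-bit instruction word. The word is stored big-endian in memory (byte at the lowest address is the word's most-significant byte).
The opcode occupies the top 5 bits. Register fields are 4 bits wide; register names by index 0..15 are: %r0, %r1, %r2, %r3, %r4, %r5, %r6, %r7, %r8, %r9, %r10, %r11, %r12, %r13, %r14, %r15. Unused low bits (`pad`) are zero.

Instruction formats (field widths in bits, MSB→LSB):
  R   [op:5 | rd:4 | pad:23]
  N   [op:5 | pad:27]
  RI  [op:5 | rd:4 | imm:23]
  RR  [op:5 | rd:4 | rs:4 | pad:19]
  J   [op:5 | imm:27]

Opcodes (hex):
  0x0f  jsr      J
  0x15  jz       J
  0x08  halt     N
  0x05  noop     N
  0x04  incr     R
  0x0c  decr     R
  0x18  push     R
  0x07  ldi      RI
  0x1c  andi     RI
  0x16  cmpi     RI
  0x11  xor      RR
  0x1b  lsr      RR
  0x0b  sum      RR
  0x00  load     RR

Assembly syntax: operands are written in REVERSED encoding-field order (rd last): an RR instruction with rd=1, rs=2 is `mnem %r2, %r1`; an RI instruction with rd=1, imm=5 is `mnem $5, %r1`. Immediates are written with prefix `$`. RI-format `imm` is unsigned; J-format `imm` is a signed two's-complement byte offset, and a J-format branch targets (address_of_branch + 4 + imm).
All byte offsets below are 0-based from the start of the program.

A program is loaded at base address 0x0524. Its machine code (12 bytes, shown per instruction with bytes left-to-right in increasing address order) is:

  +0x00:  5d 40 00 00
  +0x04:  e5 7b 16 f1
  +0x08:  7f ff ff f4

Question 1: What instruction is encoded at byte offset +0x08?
off 0x08: read 7f ff ff f4 as big → 0x7ffffff4
  op=0x7ffffff4>>27=0xf ⇒ jsr (J)
  [26:0] imm=134217716 (s27→-12) = $-12

jsr $-12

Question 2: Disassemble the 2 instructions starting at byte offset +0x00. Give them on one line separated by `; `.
@+00  big-endian(5d 40 00 00) = 0x5d400000
  op=0x5d400000>>27=0xb ⇒ sum (RR)
  rd: (w>>23)&0xf=0xa → %r10
  rs: (w>>19)&0xf=0x8 → %r8
@+04  big-endian(e5 7b 16 f1) = 0xe57b16f1
  op=0xe57b16f1>>27=0x1c ⇒ andi (RI)
  rd: (w>>23)&0xf=0xa → %r10
  imm: (w>>0)&0x7fffff=0x7b16f1 → $8066801

sum %r8, %r10; andi $8066801, %r10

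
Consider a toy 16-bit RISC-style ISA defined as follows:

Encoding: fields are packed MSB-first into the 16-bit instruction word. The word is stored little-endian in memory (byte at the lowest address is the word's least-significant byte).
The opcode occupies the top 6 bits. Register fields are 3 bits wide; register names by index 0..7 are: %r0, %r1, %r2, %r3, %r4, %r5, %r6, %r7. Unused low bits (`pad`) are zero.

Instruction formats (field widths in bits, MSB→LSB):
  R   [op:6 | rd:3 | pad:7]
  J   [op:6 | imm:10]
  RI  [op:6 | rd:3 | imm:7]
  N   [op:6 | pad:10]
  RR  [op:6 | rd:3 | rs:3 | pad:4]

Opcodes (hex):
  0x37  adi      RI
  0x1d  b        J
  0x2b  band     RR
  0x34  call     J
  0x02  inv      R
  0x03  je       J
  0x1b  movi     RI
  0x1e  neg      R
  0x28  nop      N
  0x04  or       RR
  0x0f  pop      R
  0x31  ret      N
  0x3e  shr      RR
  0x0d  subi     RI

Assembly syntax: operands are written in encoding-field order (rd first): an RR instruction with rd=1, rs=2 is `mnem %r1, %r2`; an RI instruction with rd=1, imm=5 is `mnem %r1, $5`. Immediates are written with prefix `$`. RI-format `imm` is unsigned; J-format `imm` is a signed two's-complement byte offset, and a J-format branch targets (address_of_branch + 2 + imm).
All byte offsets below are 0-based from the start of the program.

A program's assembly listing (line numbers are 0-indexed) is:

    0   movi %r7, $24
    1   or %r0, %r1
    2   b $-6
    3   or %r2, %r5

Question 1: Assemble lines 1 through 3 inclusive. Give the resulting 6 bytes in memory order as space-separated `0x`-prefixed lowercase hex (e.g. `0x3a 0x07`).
L1: or op=0x4:6|rd=0:3|rs=1:3|pad=0:4 ⇒ 0x1010 ⇒ little 10 10
L2: b op=0x1d:6|imm=-6:10 ⇒ 0x77fa ⇒ little fa 77
L3: or op=0x4:6|rd=2:3|rs=5:3|pad=0:4 ⇒ 0x1150 ⇒ little 50 11

0x10 0x10 0xfa 0x77 0x50 0x11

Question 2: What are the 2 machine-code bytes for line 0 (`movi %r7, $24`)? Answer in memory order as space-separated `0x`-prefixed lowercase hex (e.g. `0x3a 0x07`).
0x98 0x6f

line 0 (movi): pack op=0x1b:6|rd=7:3|imm=24:7 = 0x6f98; little→ 98 6f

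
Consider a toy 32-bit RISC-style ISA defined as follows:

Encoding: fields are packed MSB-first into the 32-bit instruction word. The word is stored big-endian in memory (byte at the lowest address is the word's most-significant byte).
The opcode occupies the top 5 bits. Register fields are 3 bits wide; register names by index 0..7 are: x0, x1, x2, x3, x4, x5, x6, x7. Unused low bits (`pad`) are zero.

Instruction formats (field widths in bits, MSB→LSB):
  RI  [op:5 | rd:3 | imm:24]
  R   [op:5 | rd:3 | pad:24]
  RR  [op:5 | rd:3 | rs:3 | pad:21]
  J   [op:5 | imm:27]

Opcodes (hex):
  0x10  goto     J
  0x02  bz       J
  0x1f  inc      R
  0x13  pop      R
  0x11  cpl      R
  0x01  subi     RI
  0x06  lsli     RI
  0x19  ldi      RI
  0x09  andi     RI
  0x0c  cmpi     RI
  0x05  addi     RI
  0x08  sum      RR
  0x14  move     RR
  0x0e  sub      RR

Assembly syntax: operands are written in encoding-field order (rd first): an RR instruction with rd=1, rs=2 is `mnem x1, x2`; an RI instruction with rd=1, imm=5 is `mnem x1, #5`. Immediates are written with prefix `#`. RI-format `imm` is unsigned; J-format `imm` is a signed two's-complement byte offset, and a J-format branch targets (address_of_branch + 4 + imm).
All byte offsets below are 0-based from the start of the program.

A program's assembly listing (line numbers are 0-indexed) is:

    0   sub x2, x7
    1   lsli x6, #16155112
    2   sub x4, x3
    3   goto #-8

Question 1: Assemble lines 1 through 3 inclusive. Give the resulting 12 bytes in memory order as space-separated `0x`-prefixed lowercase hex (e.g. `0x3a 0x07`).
0x36 0xf6 0x81 0xe8 0x74 0x60 0x00 0x00 0x87 0xff 0xff 0xf8

L1: lsli op=0x6:5|rd=6:3|imm=16155112:24 ⇒ 0x36f681e8 ⇒ big 36 f6 81 e8
L2: sub op=0xe:5|rd=4:3|rs=3:3|pad=0:21 ⇒ 0x74600000 ⇒ big 74 60 00 00
L3: goto op=0x10:5|imm=-8:27 ⇒ 0x87fffff8 ⇒ big 87 ff ff f8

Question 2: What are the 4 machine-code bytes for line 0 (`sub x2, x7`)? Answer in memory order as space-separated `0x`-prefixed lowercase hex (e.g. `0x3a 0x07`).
0x72 0xe0 0x00 0x00

L0: sub op=0xe:5|rd=2:3|rs=7:3|pad=0:21 ⇒ 0x72e00000 ⇒ big 72 e0 00 00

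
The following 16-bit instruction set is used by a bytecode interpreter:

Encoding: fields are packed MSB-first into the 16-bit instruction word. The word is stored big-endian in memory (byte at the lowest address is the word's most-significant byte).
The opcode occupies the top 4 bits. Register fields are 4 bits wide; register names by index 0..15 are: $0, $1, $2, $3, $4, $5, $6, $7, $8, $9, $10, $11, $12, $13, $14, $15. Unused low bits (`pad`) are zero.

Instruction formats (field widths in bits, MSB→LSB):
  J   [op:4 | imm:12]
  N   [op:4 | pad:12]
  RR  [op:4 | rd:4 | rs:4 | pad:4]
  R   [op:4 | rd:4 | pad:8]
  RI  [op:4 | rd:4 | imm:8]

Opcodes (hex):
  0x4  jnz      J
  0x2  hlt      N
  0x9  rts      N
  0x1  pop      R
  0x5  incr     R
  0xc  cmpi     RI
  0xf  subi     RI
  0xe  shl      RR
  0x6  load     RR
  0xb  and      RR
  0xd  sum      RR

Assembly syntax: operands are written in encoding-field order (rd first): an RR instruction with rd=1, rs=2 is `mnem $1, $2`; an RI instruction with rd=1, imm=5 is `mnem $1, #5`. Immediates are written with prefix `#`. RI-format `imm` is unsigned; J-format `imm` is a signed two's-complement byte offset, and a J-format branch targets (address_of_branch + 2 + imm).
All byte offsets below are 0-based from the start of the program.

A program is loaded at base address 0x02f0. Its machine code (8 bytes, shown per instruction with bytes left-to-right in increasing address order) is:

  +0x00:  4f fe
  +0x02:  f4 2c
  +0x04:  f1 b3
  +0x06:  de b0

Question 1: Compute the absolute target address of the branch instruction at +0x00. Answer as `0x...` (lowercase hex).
0x02f0

@+00  big-endian(4f fe) = 0x4ffe
  top 4b → 0x4 → jnz [J]
  imm: (w>>0)&0xfff=0xffe (s12→-2) → #-2
  target = base 0x02f0 + off 0x00 + 2 + imm -2 = 0x02f0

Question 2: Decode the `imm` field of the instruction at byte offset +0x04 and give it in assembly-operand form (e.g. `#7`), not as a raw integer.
#179

@+04  big-endian(f1 b3) = 0xf1b3
  top 4b → 0xf → subi [RI]
  [11:8] rd=1 = $1
  [7:0] imm=179 = #179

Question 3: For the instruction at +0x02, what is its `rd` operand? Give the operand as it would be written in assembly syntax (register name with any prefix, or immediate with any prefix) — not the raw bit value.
off 0x02: read f4 2c as big → 0xf42c
  top 4b → 0xf → subi [RI]
  rd: (w>>8)&0xf=0x4 → $4
  imm: (w>>0)&0xff=0x2c → #44

$4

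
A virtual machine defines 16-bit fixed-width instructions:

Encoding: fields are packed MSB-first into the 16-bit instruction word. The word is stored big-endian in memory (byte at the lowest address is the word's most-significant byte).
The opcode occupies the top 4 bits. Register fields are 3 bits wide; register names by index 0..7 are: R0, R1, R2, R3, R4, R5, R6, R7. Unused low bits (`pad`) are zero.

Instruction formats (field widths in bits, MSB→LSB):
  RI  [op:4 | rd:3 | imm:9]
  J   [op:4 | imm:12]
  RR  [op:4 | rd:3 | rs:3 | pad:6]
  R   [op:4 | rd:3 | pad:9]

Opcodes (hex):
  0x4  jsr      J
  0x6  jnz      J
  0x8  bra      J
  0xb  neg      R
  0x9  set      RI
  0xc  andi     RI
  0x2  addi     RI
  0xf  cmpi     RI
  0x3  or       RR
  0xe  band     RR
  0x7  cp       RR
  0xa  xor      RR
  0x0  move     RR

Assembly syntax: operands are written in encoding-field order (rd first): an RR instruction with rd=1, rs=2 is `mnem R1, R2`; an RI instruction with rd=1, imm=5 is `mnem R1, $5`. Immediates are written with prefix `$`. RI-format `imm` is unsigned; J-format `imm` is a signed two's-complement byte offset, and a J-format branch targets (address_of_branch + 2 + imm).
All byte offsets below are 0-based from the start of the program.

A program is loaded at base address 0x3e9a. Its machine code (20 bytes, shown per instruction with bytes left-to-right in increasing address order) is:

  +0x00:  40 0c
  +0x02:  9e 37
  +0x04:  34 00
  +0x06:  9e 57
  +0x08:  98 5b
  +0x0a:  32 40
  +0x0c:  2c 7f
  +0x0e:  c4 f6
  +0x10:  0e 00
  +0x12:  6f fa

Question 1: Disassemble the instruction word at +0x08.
set R4, $91

off 0x08: read 98 5b as big → 0x985b
  top 4b → 0x9 → set [RI]
  [11:9] rd=4 = R4
  [8:0] imm=91 = $91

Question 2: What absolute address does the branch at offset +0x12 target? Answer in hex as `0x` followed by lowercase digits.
+0x12: 6f fa ⇒ word 0x6ffa (big)
  opcode bits[15:12]=0x6: jnz/J
  imm@[11:0]=0xffa (s12→-6) ⇒ $-6
  target = base 0x3e9a + off 0x12 + 2 + imm -6 = 0x3ea8

0x3ea8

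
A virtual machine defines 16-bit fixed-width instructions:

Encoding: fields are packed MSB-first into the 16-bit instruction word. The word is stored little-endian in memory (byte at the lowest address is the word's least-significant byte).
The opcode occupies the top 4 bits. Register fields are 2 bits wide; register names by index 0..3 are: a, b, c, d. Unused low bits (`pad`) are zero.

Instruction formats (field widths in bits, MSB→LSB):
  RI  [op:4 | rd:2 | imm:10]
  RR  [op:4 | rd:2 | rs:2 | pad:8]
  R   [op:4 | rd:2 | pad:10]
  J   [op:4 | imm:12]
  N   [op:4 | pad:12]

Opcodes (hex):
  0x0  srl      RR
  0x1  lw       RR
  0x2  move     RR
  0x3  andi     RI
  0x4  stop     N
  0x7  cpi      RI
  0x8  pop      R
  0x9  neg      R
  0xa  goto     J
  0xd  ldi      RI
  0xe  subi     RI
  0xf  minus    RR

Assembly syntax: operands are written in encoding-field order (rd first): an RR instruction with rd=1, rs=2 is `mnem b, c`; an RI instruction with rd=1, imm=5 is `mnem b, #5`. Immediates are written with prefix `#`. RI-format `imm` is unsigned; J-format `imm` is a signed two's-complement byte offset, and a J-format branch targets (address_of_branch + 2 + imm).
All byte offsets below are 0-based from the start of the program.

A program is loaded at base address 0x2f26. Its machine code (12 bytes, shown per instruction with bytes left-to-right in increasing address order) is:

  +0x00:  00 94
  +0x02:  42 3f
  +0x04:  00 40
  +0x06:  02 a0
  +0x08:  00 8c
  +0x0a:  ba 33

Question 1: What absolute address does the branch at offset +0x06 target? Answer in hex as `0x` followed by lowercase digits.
[06] 02 a0 → 0xa002
  op=0xa002>>12=0xa ⇒ goto (J)
  imm: (w>>0)&0xfff=0x2 → #2
  target = base 0x2f26 + off 0x06 + 2 + imm 2 = 0x2f30

0x2f30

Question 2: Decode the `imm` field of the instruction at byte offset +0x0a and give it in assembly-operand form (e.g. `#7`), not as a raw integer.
#954

@+0a  little-endian(ba 33) = 0x33ba
  top 4b → 0x3 → andi [RI]
  rd: (w>>10)&0x3=0x0 → a
  imm: (w>>0)&0x3ff=0x3ba → #954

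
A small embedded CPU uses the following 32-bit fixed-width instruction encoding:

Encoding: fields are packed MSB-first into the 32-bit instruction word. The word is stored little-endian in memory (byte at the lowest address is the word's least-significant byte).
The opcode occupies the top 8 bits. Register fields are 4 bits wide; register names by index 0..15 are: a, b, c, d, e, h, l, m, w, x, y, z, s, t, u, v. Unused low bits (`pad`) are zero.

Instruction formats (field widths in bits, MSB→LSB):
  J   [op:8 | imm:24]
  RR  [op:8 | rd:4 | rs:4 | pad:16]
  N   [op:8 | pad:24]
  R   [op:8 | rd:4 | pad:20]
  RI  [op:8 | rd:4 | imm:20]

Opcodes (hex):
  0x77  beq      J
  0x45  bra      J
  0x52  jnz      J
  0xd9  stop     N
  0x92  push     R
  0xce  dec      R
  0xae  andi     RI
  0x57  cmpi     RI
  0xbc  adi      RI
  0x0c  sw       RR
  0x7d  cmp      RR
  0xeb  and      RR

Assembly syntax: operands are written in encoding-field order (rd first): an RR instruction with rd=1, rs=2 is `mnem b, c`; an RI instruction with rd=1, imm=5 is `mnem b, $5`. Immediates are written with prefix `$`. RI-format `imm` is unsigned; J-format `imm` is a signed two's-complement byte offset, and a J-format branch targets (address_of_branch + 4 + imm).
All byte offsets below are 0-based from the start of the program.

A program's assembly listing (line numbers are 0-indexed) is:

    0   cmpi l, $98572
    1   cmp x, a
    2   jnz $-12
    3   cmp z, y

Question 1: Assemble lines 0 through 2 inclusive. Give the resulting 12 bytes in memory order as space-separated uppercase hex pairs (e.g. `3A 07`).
0C 81 61 57 00 00 90 7D F4 FF FF 52

line 0 (cmpi): pack op=0x57:8|rd=6:4|imm=98572:20 = 0x5761810c; little→ 0c 81 61 57
line 1 (cmp): pack op=0x7d:8|rd=9:4|rs=0:4|pad=0:16 = 0x7d900000; little→ 00 00 90 7d
line 2 (jnz): pack op=0x52:8|imm=-12:24 = 0x52fffff4; little→ f4 ff ff 52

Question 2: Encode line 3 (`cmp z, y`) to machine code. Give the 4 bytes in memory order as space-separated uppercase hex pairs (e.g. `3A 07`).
00 00 BA 7D

3. cmp fields op=0x7d:8|rd=11:4|rs=10:4|pad=0:16 → word 7dba0000h → 00 00 ba 7d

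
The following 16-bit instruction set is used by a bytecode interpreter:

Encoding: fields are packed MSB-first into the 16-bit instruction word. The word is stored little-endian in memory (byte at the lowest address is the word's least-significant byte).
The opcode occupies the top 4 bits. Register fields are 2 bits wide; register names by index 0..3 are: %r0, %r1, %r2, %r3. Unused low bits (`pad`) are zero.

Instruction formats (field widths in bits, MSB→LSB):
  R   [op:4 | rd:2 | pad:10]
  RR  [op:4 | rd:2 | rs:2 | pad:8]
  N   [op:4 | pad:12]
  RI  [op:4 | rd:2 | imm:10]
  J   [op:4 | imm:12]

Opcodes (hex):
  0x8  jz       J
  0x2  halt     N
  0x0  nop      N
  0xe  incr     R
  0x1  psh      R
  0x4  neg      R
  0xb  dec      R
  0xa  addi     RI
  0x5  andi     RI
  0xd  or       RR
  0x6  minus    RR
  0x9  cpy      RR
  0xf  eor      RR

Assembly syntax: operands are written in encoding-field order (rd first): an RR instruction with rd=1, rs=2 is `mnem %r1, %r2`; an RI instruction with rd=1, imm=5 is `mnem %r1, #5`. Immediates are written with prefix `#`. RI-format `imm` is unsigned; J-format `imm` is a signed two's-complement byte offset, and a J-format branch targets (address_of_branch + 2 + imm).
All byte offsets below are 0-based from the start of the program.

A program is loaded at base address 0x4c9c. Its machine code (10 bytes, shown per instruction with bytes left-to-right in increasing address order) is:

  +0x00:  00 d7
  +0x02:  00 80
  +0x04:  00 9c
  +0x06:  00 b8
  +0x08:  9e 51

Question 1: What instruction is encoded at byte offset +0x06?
dec %r2

off 0x06: read 00 b8 as little → 0xb800
  opcode bits[15:12]=0xb: dec/R
  rd@[11:10]=0x2 ⇒ %r2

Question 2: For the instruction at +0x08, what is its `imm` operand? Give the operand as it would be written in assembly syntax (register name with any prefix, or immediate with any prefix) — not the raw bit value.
#414

off 0x08: read 9e 51 as little → 0x519e
  opcode bits[15:12]=0x5: andi/RI
  rd: (w>>10)&0x3=0x0 → %r0
  imm: (w>>0)&0x3ff=0x19e → #414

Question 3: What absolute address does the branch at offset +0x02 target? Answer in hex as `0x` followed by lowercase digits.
0x4ca0

@+02  little-endian(00 80) = 0x8000
  op=0x8000>>12=0x8 ⇒ jz (J)
  imm@[11:0]=0x0 ⇒ #0
  target = base 0x4c9c + off 0x02 + 2 + imm 0 = 0x4ca0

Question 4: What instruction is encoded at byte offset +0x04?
off 0x04: read 00 9c as little → 0x9c00
  op=0x9c00>>12=0x9 ⇒ cpy (RR)
  rd@[11:10]=0x3 ⇒ %r3
  rs@[9:8]=0x0 ⇒ %r0

cpy %r3, %r0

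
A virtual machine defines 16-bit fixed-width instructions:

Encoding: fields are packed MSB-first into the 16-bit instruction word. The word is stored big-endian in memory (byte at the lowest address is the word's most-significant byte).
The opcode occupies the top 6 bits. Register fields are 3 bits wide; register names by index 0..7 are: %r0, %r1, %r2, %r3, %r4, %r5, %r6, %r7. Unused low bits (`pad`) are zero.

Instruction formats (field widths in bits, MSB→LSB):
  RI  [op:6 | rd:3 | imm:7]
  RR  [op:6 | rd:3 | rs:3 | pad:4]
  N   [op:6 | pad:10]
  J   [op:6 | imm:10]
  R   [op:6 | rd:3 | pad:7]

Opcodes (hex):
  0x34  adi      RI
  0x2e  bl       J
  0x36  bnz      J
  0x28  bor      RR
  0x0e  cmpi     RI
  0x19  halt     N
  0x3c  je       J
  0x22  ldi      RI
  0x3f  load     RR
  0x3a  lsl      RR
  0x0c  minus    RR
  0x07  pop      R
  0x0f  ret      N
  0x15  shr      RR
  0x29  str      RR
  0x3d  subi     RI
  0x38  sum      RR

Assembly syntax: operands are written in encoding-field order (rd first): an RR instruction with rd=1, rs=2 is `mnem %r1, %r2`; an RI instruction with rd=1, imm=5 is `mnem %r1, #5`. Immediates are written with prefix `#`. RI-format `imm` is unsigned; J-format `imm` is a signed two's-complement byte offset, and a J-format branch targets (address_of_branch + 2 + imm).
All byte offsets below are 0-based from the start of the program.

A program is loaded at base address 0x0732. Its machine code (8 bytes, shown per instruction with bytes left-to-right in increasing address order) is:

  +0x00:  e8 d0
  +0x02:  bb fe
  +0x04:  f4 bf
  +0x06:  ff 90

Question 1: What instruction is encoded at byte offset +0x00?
lsl %r1, %r5

@+00  big-endian(e8 d0) = 0xe8d0
  opcode bits[15:10]=0x3a: lsl/RR
  [9:7] rd=1 = %r1
  [6:4] rs=5 = %r5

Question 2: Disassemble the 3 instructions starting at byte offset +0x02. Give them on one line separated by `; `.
bl #-2; subi %r1, #63; load %r7, %r1

[02] bb fe → 0xbbfe
  op=0xbbfe>>10=0x2e ⇒ bl (J)
  imm@[9:0]=0x3fe (s10→-2) ⇒ #-2
[04] f4 bf → 0xf4bf
  op=0xf4bf>>10=0x3d ⇒ subi (RI)
  rd@[9:7]=0x1 ⇒ %r1
  imm@[6:0]=0x3f ⇒ #63
[06] ff 90 → 0xff90
  op=0xff90>>10=0x3f ⇒ load (RR)
  rd@[9:7]=0x7 ⇒ %r7
  rs@[6:4]=0x1 ⇒ %r1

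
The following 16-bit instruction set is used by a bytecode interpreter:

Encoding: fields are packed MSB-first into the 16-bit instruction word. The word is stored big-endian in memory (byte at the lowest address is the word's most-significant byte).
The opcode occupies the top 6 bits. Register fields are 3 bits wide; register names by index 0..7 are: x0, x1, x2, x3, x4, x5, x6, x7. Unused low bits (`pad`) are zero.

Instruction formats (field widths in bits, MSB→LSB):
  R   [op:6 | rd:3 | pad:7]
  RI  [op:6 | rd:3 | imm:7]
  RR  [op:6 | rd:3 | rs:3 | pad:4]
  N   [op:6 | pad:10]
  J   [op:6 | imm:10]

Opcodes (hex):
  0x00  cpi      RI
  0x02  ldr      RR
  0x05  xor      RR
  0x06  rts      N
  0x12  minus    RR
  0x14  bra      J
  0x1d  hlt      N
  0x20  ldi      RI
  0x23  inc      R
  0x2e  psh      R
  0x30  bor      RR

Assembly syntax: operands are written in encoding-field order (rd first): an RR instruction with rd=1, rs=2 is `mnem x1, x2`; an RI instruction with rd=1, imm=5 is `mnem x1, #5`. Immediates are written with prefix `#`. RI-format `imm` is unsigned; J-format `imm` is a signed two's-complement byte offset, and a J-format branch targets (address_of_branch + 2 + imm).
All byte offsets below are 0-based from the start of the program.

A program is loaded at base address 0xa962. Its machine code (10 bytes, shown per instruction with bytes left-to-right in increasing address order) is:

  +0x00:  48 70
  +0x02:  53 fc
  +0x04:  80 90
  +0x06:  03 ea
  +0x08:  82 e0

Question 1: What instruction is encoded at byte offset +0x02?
off 0x02: read 53 fc as big → 0x53fc
  op=0x53fc>>10=0x14 ⇒ bra (J)
  [9:0] imm=1020 (s10→-4) = #-4

bra #-4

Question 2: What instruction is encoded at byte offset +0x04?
ldi x1, #16

@+04  big-endian(80 90) = 0x8090
  op=0x8090>>10=0x20 ⇒ ldi (RI)
  rd: (w>>7)&0x7=0x1 → x1
  imm: (w>>0)&0x7f=0x10 → #16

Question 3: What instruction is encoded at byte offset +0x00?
minus x0, x7

@+00  big-endian(48 70) = 0x4870
  opcode bits[15:10]=0x12: minus/RR
  rd: (w>>7)&0x7=0x0 → x0
  rs: (w>>4)&0x7=0x7 → x7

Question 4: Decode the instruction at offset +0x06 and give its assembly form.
cpi x7, #106

off 0x06: read 03 ea as big → 0x03ea
  op=0x03ea>>10=0x0 ⇒ cpi (RI)
  [9:7] rd=7 = x7
  [6:0] imm=106 = #106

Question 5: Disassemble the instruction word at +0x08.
ldi x5, #96

[08] 82 e0 → 0x82e0
  top 6b → 0x20 → ldi [RI]
  rd@[9:7]=0x5 ⇒ x5
  imm@[6:0]=0x60 ⇒ #96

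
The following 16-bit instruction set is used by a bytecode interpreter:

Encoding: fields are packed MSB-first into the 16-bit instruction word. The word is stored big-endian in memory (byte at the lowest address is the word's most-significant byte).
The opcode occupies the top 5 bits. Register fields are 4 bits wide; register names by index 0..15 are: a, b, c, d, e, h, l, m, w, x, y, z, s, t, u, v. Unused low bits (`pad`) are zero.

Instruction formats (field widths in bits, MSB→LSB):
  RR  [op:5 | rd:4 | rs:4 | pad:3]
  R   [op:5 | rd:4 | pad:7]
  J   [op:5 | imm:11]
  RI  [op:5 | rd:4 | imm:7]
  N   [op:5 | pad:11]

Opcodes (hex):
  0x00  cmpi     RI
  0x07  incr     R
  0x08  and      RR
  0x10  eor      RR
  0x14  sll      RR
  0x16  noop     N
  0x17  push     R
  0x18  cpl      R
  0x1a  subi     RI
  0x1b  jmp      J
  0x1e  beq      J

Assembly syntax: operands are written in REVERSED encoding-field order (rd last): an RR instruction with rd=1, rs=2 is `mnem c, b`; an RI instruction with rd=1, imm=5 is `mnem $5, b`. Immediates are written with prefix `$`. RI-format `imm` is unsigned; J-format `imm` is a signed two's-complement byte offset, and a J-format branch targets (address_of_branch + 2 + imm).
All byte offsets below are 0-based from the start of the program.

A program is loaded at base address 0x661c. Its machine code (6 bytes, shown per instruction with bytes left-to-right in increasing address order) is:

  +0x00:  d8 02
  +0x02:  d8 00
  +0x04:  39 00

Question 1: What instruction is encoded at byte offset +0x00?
+0x00: d8 02 ⇒ word 0xd802 (big)
  top 5b → 0x1b → jmp [J]
  imm: (w>>0)&0x7ff=0x2 → $2

jmp $2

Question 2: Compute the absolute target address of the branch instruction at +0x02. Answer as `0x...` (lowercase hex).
+0x02: d8 00 ⇒ word 0xd800 (big)
  opcode bits[15:11]=0x1b: jmp/J
  [10:0] imm=0 = $0
  target = base 0x661c + off 0x02 + 2 + imm 0 = 0x6620

0x6620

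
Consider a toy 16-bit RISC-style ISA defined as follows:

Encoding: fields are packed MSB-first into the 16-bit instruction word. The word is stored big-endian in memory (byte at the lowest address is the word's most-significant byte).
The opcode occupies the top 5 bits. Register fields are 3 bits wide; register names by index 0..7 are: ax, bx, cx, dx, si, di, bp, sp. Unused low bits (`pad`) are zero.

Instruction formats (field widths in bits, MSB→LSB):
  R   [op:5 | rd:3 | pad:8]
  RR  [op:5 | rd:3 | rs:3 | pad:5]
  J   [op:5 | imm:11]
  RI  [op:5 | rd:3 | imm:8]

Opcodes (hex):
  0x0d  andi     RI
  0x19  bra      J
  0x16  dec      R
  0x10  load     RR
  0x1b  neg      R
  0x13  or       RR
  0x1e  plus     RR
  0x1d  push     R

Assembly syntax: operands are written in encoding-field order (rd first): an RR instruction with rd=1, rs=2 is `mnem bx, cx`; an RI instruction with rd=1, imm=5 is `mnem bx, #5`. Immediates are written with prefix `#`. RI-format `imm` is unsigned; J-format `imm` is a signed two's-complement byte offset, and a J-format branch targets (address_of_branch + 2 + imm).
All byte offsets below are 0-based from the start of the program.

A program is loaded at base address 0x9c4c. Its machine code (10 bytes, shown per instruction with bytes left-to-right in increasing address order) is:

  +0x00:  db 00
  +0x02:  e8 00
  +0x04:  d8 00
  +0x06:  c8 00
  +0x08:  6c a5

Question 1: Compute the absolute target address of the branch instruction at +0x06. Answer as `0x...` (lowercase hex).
0x9c54

off 0x06: read c8 00 as big → 0xc800
  op=0xc800>>11=0x19 ⇒ bra (J)
  [10:0] imm=0 = #0
  target = base 0x9c4c + off 0x06 + 2 + imm 0 = 0x9c54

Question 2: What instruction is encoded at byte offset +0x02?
@+02  big-endian(e8 00) = 0xe800
  opcode bits[15:11]=0x1d: push/R
  rd@[10:8]=0x0 ⇒ ax

push ax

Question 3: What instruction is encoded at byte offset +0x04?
[04] d8 00 → 0xd800
  top 5b → 0x1b → neg [R]
  [10:8] rd=0 = ax

neg ax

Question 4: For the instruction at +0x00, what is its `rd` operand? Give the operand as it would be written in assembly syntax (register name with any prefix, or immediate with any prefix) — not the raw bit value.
+0x00: db 00 ⇒ word 0xdb00 (big)
  opcode bits[15:11]=0x1b: neg/R
  rd@[10:8]=0x3 ⇒ dx

dx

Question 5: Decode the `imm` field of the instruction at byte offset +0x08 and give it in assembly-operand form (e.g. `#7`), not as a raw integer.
+0x08: 6c a5 ⇒ word 0x6ca5 (big)
  top 5b → 0xd → andi [RI]
  rd@[10:8]=0x4 ⇒ si
  imm@[7:0]=0xa5 ⇒ #165

#165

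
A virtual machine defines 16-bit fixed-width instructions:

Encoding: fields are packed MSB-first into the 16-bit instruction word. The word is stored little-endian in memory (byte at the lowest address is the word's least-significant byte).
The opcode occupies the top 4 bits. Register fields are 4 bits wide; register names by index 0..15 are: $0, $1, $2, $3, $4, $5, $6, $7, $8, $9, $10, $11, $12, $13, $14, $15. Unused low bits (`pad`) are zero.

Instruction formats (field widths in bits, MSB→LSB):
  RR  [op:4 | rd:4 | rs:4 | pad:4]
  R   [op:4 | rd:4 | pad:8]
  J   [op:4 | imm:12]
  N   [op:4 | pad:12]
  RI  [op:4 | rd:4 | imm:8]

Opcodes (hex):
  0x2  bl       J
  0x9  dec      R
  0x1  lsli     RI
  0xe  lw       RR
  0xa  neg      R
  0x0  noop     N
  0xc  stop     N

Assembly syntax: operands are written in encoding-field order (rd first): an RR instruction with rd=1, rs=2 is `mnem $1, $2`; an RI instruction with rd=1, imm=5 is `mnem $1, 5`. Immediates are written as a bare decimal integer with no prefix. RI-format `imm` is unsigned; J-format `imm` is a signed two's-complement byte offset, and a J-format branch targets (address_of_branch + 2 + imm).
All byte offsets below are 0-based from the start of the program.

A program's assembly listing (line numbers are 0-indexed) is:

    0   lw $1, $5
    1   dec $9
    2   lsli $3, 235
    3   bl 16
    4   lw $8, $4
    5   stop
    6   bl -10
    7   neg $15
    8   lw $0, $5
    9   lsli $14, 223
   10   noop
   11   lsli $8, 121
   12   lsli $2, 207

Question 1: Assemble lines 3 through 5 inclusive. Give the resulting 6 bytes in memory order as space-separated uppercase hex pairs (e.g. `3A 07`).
10 20 40 E8 00 C0

3. bl fields op=0x2:4|imm=16:12 → word 2010h → 10 20
4. lw fields op=0xe:4|rd=8:4|rs=4:4|pad=0:4 → word e840h → 40 e8
5. stop fields op=0xc:4|pad=0:12 → word c000h → 00 c0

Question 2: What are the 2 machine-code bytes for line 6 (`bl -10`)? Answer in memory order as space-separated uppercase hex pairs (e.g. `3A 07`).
F6 2F

6. bl fields op=0x2:4|imm=-10:12 → word 2ff6h → f6 2f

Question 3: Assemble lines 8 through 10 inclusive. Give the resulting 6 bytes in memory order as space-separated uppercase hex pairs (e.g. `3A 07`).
8. lw fields op=0xe:4|rd=0:4|rs=5:4|pad=0:4 → word e050h → 50 e0
9. lsli fields op=0x1:4|rd=14:4|imm=223:8 → word 1edfh → df 1e
10. noop fields op=0x0:4|pad=0:12 → word 0000h → 00 00

50 E0 DF 1E 00 00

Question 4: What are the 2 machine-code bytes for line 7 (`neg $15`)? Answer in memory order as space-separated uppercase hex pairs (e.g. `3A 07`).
line 7 (neg): pack op=0xa:4|rd=15:4|pad=0:8 = 0xaf00; little→ 00 af

00 AF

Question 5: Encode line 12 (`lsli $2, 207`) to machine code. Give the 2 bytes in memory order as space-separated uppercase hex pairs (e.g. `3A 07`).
CF 12

line 12 (lsli): pack op=0x1:4|rd=2:4|imm=207:8 = 0x12cf; little→ cf 12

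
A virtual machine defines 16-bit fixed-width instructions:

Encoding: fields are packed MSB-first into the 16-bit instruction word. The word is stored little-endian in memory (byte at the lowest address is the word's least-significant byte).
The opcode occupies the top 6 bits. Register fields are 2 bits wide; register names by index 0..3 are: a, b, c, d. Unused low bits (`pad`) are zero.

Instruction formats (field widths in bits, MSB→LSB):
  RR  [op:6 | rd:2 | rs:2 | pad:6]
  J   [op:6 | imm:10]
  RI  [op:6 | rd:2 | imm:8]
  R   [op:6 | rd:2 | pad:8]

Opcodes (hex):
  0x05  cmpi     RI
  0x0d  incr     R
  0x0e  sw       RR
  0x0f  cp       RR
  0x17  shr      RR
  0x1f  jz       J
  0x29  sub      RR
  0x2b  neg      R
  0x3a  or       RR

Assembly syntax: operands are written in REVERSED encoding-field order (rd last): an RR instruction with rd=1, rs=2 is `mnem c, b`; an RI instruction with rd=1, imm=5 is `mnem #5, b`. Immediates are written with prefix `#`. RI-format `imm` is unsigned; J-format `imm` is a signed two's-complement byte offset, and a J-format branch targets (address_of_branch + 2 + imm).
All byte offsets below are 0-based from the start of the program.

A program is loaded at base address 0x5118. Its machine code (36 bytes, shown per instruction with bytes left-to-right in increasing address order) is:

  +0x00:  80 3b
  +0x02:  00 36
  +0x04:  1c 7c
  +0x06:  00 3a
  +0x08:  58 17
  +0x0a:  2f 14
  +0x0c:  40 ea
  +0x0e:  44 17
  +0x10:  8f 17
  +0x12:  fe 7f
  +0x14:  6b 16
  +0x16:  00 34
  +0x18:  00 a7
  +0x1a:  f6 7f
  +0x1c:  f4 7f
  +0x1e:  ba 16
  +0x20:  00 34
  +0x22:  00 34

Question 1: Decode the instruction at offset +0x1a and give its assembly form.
off 0x1a: read f6 7f as little → 0x7ff6
  top 6b → 0x1f → jz [J]
  [9:0] imm=1014 (s10→-10) = #-10

jz #-10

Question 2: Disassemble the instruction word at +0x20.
incr a

[20] 00 34 → 0x3400
  top 6b → 0xd → incr [R]
  [9:8] rd=0 = a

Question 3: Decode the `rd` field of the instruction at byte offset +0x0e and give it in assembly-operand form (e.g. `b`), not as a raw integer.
@+0e  little-endian(44 17) = 0x1744
  op=0x1744>>10=0x5 ⇒ cmpi (RI)
  rd: (w>>8)&0x3=0x3 → d
  imm: (w>>0)&0xff=0x44 → #68

d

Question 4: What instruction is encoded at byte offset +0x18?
off 0x18: read 00 a7 as little → 0xa700
  top 6b → 0x29 → sub [RR]
  rd@[9:8]=0x3 ⇒ d
  rs@[7:6]=0x0 ⇒ a

sub a, d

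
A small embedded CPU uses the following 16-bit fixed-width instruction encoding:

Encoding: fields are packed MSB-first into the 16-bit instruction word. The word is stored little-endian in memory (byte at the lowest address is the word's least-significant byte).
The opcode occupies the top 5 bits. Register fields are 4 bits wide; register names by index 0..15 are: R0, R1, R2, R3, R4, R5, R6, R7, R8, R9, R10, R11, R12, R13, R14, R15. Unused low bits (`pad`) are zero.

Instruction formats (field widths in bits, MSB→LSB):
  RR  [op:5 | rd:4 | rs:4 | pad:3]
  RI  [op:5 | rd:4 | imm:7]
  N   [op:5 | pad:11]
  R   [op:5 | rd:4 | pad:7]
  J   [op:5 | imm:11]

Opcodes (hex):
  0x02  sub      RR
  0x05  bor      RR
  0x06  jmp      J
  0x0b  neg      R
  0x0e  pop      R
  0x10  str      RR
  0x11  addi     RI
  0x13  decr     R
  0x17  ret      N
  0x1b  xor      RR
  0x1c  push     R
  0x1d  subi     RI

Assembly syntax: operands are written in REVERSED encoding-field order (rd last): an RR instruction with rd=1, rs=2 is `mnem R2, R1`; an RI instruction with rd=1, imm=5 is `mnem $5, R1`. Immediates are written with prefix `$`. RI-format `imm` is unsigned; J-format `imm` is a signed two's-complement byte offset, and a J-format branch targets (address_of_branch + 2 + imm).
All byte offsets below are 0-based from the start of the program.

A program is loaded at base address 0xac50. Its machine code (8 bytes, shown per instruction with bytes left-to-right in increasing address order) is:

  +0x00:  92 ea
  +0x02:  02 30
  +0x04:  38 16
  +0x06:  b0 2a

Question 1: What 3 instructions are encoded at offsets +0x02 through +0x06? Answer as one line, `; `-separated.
jmp $2; sub R7, R12; bor R6, R5

@+02  little-endian(02 30) = 0x3002
  top 5b → 0x6 → jmp [J]
  imm: (w>>0)&0x7ff=0x2 → $2
@+04  little-endian(38 16) = 0x1638
  top 5b → 0x2 → sub [RR]
  rd: (w>>7)&0xf=0xc → R12
  rs: (w>>3)&0xf=0x7 → R7
@+06  little-endian(b0 2a) = 0x2ab0
  top 5b → 0x5 → bor [RR]
  rd: (w>>7)&0xf=0x5 → R5
  rs: (w>>3)&0xf=0x6 → R6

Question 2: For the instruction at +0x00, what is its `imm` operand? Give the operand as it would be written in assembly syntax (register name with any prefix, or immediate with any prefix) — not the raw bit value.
@+00  little-endian(92 ea) = 0xea92
  top 5b → 0x1d → subi [RI]
  rd: (w>>7)&0xf=0x5 → R5
  imm: (w>>0)&0x7f=0x12 → $18

$18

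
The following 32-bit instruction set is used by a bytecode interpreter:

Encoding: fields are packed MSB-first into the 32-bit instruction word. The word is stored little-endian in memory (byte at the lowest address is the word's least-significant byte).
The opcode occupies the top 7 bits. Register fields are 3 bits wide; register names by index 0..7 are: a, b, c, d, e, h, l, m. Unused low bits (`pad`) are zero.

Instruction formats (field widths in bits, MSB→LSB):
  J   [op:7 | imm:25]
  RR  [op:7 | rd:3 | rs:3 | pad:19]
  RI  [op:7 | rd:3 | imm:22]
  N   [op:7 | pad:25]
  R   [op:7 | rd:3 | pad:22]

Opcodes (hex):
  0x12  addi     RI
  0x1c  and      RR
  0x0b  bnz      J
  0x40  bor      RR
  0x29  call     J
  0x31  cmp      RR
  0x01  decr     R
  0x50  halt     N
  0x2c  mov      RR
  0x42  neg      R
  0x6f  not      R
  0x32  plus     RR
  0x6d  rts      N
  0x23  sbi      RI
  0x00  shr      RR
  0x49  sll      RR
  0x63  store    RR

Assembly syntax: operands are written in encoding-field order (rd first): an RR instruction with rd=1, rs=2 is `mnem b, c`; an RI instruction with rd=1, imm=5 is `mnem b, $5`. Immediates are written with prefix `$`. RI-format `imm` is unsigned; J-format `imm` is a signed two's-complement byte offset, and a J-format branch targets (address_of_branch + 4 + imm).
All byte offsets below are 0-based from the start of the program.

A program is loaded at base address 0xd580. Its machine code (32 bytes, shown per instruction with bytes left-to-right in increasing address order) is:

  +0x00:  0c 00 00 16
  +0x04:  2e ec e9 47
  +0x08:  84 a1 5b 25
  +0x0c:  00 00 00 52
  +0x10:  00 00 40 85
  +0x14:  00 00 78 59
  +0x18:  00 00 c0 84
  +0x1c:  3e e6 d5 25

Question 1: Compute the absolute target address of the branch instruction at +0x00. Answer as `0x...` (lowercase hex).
0xd590

@+00  little-endian(0c 00 00 16) = 0x1600000c
  op=0x1600000c>>25=0xb ⇒ bnz (J)
  imm@[24:0]=0xc ⇒ $12
  target = base 0xd580 + off 0x00 + 4 + imm 12 = 0xd590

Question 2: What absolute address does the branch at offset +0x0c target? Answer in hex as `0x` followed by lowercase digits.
[0c] 00 00 00 52 → 0x52000000
  top 7b → 0x29 → call [J]
  imm@[24:0]=0x0 ⇒ $0
  target = base 0xd580 + off 0x0c + 4 + imm 0 = 0xd590

0xd590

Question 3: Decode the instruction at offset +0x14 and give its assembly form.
@+14  little-endian(00 00 78 59) = 0x59780000
  opcode bits[31:25]=0x2c: mov/RR
  [24:22] rd=5 = h
  [21:19] rs=7 = m

mov h, m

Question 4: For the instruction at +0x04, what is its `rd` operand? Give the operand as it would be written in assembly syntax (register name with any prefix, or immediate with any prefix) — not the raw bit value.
+0x04: 2e ec e9 47 ⇒ word 0x47e9ec2e (little)
  opcode bits[31:25]=0x23: sbi/RI
  rd: (w>>22)&0x7=0x7 → m
  imm: (w>>0)&0x3fffff=0x29ec2e → $2747438

m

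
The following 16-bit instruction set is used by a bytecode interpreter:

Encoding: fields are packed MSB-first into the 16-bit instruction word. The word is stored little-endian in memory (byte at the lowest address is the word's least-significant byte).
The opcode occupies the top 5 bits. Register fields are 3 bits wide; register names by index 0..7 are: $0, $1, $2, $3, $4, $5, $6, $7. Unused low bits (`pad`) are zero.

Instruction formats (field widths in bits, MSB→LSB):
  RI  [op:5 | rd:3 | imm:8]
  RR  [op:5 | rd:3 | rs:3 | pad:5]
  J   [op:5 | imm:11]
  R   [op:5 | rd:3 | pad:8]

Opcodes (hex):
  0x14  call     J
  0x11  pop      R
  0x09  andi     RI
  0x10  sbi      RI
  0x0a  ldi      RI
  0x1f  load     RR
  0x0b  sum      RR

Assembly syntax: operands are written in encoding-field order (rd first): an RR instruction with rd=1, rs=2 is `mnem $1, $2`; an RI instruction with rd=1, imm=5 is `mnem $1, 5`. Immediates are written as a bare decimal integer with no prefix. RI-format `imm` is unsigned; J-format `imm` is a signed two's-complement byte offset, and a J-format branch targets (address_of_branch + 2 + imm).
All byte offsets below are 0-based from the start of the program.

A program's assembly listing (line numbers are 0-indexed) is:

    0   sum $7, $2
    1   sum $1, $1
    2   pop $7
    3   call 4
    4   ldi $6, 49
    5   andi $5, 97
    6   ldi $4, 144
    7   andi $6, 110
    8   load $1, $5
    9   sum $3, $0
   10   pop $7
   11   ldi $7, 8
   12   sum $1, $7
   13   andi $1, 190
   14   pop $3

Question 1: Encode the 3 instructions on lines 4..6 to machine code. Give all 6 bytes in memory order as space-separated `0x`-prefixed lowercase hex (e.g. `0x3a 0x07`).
L4: ldi op=0xa:5|rd=6:3|imm=49:8 ⇒ 0x5631 ⇒ little 31 56
L5: andi op=0x9:5|rd=5:3|imm=97:8 ⇒ 0x4d61 ⇒ little 61 4d
L6: ldi op=0xa:5|rd=4:3|imm=144:8 ⇒ 0x5490 ⇒ little 90 54

0x31 0x56 0x61 0x4d 0x90 0x54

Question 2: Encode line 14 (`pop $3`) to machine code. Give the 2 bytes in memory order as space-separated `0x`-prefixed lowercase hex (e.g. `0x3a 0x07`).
L14: pop op=0x11:5|rd=3:3|pad=0:8 ⇒ 0x8b00 ⇒ little 00 8b

0x00 0x8b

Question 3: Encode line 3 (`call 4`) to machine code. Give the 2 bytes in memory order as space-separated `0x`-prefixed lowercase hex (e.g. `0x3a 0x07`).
line 3 (call): pack op=0x14:5|imm=4:11 = 0xa004; little→ 04 a0

0x04 0xa0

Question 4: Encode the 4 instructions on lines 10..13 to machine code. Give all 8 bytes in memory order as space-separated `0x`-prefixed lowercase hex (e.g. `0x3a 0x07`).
line 10 (pop): pack op=0x11:5|rd=7:3|pad=0:8 = 0x8f00; little→ 00 8f
line 11 (ldi): pack op=0xa:5|rd=7:3|imm=8:8 = 0x5708; little→ 08 57
line 12 (sum): pack op=0xb:5|rd=1:3|rs=7:3|pad=0:5 = 0x59e0; little→ e0 59
line 13 (andi): pack op=0x9:5|rd=1:3|imm=190:8 = 0x49be; little→ be 49

0x00 0x8f 0x08 0x57 0xe0 0x59 0xbe 0x49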